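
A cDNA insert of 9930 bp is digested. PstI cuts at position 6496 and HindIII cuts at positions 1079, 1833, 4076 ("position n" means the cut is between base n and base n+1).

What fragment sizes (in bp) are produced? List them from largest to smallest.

Combined cut positions (sorted): 1079, 1833, 4076, 6496.
Linear molecule, 4 cuts → 5 fragments:
  1079 − 0 = 1079 bp
  1833 − 1079 = 754 bp
  4076 − 1833 = 2243 bp
  6496 − 4076 = 2420 bp
  9930 − 6496 = 3434 bp
Sorted largest to smallest: 3434, 2420, 2243, 1079, 754 bp.

3434, 2420, 2243, 1079, 754 bp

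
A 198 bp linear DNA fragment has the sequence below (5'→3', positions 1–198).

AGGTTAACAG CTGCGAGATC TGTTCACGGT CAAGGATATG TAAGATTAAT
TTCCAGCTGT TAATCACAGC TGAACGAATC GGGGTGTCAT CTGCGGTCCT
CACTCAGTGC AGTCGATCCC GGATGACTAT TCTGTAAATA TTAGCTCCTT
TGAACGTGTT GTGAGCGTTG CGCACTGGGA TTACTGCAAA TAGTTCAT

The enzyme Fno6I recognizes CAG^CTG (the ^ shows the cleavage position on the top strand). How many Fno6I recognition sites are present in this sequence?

3

CAGCTG occurs starting at positions 8, 54, 67.
Fno6I cuts at 3 sites.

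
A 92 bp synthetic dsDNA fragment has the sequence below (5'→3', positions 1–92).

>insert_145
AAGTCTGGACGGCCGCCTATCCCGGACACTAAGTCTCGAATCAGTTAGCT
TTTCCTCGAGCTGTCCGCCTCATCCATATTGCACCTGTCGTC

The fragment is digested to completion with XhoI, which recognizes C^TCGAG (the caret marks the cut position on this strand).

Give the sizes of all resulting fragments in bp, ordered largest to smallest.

The XhoI site (CTCGAG) starts at position 55.
XhoI cuts after the first base of each site, so after position 55.
Linear molecule, 1 cut → 2 fragments:
  1–55 → 55 bp
  56–92 → 37 bp
Sorted largest to smallest: 55, 37 bp.

55, 37 bp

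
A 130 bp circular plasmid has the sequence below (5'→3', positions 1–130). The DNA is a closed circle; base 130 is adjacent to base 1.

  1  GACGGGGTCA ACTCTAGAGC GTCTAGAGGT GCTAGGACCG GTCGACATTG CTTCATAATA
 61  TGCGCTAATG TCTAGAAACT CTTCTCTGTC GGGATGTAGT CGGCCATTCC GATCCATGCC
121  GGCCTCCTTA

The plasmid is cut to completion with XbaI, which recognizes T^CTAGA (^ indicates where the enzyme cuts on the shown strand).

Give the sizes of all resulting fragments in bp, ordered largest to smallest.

XbaI sites (TCTAGA) start at positions 13, 22, 71.
XbaI cuts after the first base of each site, so after positions 13, 22, 71.
Circular molecule, 3 cuts → 3 fragments:
  14–22 → 9 bp
  23–71 → 49 bp
  72–130 then 1–13 → 59 + 13 = 72 bp
Sorted largest to smallest: 72, 49, 9 bp.

72, 49, 9 bp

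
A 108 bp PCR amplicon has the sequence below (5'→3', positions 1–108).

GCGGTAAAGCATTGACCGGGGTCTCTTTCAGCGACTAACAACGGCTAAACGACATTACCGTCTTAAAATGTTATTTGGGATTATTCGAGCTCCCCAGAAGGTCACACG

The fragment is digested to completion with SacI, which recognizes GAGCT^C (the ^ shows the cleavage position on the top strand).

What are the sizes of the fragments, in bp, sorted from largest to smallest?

The SacI site (GAGCTC) starts at position 87.
SacI cuts after base 5 of each site (before the last base), so after position 91.
Linear molecule, 1 cut → 2 fragments:
  1–91 → 91 bp
  92–108 → 17 bp
Sorted largest to smallest: 91, 17 bp.

91, 17 bp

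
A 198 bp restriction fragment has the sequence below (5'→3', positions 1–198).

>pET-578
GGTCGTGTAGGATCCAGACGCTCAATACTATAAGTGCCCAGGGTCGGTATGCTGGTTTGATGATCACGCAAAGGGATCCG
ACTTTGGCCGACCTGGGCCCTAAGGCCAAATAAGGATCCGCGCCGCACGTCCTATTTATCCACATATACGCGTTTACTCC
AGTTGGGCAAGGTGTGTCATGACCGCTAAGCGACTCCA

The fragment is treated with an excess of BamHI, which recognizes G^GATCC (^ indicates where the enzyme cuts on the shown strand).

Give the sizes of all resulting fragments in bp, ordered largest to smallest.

84, 64, 40, 10 bp

BamHI sites (GGATCC) start at positions 10, 74, 114.
BamHI cuts after the first base of each site, so after positions 10, 74, 114.
Linear molecule, 3 cuts → 4 fragments:
  1–10 → 10 bp
  11–74 → 64 bp
  75–114 → 40 bp
  115–198 → 84 bp
Sorted largest to smallest: 84, 64, 40, 10 bp.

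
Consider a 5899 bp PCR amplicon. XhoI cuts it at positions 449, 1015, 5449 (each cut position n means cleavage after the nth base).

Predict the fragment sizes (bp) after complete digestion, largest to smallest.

4434, 566, 450, 449 bp

Linear molecule, 3 cuts → 4 fragments:
  449 − 0 = 449 bp
  1015 − 449 = 566 bp
  5449 − 1015 = 4434 bp
  5899 − 5449 = 450 bp
Sorted largest to smallest: 4434, 566, 450, 449 bp.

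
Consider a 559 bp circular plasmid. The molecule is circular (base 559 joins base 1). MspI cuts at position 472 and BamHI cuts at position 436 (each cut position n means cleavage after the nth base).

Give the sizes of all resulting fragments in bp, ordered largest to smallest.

Combined cut positions (sorted): 436, 472.
Circular molecule, 2 cuts → 2 fragments:
  472 − 436 = 36 bp
  wrap: 559 − 472 + 436 = 523 bp
Sorted largest to smallest: 523, 36 bp.

523, 36 bp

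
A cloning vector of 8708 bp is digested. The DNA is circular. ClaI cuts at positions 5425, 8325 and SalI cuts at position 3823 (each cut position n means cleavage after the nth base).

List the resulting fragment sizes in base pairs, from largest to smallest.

4206, 2900, 1602 bp

Combined cut positions (sorted): 3823, 5425, 8325.
Circular molecule, 3 cuts → 3 fragments:
  5425 − 3823 = 1602 bp
  8325 − 5425 = 2900 bp
  wrap: 8708 − 8325 + 3823 = 4206 bp
Sorted largest to smallest: 4206, 2900, 1602 bp.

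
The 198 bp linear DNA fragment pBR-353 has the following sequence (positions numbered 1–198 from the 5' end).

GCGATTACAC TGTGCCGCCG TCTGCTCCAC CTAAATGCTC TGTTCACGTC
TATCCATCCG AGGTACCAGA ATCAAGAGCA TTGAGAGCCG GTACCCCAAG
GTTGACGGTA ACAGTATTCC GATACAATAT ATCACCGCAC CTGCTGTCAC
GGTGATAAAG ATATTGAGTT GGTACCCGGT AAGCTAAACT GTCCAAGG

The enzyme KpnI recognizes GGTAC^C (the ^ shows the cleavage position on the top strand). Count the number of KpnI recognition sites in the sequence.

3

GGTACC occurs starting at positions 62, 90, 171.
KpnI cuts at 3 sites.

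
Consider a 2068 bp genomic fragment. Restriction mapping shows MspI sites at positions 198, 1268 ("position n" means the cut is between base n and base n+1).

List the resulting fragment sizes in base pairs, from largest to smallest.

1070, 800, 198 bp

Linear molecule, 2 cuts → 3 fragments:
  198 − 0 = 198 bp
  1268 − 198 = 1070 bp
  2068 − 1268 = 800 bp
Sorted largest to smallest: 1070, 800, 198 bp.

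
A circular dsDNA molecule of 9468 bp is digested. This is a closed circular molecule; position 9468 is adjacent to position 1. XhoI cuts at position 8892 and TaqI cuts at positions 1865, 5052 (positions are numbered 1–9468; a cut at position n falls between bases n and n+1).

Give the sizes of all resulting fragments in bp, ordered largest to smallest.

3840, 3187, 2441 bp

Combined cut positions (sorted): 1865, 5052, 8892.
Circular molecule, 3 cuts → 3 fragments:
  5052 − 1865 = 3187 bp
  8892 − 5052 = 3840 bp
  wrap: 9468 − 8892 + 1865 = 2441 bp
Sorted largest to smallest: 3840, 3187, 2441 bp.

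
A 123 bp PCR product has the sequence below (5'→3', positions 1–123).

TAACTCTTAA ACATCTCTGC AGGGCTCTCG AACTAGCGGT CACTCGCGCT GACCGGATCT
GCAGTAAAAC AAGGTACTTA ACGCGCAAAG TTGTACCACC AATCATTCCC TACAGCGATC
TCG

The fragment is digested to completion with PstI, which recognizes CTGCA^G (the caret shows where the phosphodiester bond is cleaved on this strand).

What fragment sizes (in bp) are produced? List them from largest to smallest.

60, 42, 21 bp

PstI sites (CTGCAG) start at positions 17, 59.
PstI cuts after base 5 of each site (before the last base), so after positions 21, 63.
Linear molecule, 2 cuts → 3 fragments:
  1–21 → 21 bp
  22–63 → 42 bp
  64–123 → 60 bp
Sorted largest to smallest: 60, 42, 21 bp.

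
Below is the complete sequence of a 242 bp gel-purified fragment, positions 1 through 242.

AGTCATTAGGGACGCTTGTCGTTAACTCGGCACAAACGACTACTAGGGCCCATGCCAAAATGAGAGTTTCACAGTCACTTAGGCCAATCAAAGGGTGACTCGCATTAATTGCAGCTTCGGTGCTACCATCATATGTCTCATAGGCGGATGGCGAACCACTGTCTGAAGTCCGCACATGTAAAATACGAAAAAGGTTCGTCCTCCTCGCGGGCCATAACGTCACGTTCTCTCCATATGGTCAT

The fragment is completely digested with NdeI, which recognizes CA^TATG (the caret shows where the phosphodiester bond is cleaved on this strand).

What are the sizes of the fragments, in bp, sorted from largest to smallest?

NdeI sites (CATATG) start at positions 130, 232.
NdeI cuts after base 2 of each site, so after positions 131, 233.
Linear molecule, 2 cuts → 3 fragments:
  1–131 → 131 bp
  132–233 → 102 bp
  234–242 → 9 bp
Sorted largest to smallest: 131, 102, 9 bp.

131, 102, 9 bp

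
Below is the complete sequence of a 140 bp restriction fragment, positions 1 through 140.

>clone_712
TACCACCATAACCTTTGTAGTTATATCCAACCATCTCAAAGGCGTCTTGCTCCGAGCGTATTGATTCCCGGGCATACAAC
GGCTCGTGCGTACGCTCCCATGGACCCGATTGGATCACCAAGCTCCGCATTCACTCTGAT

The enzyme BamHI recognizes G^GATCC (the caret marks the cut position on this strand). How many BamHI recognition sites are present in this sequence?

0

No occurrence of GGATCC is present in the sequence.
BamHI does not cut: 0 sites.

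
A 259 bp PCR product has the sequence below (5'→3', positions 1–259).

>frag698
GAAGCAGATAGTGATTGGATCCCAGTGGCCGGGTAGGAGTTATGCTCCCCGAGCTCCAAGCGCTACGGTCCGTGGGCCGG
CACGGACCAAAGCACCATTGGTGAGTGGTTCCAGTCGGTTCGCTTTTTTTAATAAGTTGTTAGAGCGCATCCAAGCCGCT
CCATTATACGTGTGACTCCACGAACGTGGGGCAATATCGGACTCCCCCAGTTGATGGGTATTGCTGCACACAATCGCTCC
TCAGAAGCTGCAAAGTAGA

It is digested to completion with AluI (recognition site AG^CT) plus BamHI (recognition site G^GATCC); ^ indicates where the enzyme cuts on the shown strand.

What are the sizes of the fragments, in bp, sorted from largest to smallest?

AluI sites (AGCT) start at positions 52, 246.
AluI cuts after base 2 of each site, so after positions 53, 247.
The BamHI site (GGATCC) starts at position 17.
BamHI cuts after the first base of each site, so after position 17.
Combined cut positions: 17, 53, 247.
Linear molecule, 3 cuts → 4 fragments:
  1–17 → 17 bp
  18–53 → 36 bp
  54–247 → 194 bp
  248–259 → 12 bp
Sorted largest to smallest: 194, 36, 17, 12 bp.

194, 36, 17, 12 bp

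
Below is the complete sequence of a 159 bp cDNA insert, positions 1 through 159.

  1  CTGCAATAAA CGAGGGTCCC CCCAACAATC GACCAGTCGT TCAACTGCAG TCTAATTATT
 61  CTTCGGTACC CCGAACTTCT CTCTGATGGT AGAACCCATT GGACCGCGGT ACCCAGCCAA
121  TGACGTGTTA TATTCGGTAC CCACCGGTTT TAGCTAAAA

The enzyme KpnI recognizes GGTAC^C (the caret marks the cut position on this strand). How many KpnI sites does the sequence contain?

3

GGTACC occurs starting at positions 65, 108, 136.
KpnI cuts at 3 sites.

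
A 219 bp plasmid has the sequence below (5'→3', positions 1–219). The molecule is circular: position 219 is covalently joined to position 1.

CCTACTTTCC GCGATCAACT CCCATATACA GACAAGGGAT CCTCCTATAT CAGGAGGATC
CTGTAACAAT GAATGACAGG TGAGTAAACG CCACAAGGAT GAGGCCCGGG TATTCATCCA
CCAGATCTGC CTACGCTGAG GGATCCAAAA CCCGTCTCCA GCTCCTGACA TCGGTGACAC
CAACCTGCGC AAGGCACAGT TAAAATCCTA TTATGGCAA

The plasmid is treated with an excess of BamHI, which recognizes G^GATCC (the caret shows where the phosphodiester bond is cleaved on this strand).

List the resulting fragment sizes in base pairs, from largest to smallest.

115, 85, 19 bp

BamHI sites (GGATCC) start at positions 37, 56, 141.
BamHI cuts after the first base of each site, so after positions 37, 56, 141.
Circular molecule, 3 cuts → 3 fragments:
  38–56 → 19 bp
  57–141 → 85 bp
  142–219 then 1–37 → 78 + 37 = 115 bp
Sorted largest to smallest: 115, 85, 19 bp.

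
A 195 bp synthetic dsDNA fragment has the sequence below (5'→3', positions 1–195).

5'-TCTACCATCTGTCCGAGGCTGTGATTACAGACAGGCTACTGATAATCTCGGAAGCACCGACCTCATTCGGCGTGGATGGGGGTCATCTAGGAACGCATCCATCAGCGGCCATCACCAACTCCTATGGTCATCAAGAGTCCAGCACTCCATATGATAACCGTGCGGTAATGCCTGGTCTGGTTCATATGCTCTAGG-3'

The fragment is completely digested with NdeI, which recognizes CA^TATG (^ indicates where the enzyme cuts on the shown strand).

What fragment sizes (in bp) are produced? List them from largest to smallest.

NdeI sites (CATATG) start at positions 148, 183.
NdeI cuts after base 2 of each site, so after positions 149, 184.
Linear molecule, 2 cuts → 3 fragments:
  1–149 → 149 bp
  150–184 → 35 bp
  185–195 → 11 bp
Sorted largest to smallest: 149, 35, 11 bp.

149, 35, 11 bp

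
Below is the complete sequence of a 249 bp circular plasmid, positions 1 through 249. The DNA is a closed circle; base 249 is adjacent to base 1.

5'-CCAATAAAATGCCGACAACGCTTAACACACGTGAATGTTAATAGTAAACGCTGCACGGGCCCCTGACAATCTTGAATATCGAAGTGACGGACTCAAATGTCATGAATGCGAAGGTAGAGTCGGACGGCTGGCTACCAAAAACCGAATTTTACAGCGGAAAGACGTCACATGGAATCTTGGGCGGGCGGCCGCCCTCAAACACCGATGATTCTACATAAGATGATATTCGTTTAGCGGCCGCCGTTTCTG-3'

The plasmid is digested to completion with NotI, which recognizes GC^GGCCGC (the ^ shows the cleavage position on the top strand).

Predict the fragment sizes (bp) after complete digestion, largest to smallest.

NotI sites (GCGGCCGC) start at positions 185, 234.
NotI cuts after base 2 of each site, so after positions 186, 235.
Circular molecule, 2 cuts → 2 fragments:
  187–235 → 49 bp
  236–249 then 1–186 → 14 + 186 = 200 bp
Sorted largest to smallest: 200, 49 bp.

200, 49 bp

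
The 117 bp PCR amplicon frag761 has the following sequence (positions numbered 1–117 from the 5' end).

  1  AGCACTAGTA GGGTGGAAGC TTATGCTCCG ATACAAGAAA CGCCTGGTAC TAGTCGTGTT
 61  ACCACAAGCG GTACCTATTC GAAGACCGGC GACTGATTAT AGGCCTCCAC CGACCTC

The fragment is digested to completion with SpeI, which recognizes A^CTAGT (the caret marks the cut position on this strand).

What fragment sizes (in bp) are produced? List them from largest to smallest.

SpeI sites (ACTAGT) start at positions 4, 49.
SpeI cuts after the first base of each site, so after positions 4, 49.
Linear molecule, 2 cuts → 3 fragments:
  1–4 → 4 bp
  5–49 → 45 bp
  50–117 → 68 bp
Sorted largest to smallest: 68, 45, 4 bp.

68, 45, 4 bp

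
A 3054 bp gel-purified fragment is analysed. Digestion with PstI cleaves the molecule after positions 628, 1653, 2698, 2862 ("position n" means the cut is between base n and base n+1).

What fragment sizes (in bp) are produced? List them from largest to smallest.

Linear molecule, 4 cuts → 5 fragments:
  628 − 0 = 628 bp
  1653 − 628 = 1025 bp
  2698 − 1653 = 1045 bp
  2862 − 2698 = 164 bp
  3054 − 2862 = 192 bp
Sorted largest to smallest: 1045, 1025, 628, 192, 164 bp.

1045, 1025, 628, 192, 164 bp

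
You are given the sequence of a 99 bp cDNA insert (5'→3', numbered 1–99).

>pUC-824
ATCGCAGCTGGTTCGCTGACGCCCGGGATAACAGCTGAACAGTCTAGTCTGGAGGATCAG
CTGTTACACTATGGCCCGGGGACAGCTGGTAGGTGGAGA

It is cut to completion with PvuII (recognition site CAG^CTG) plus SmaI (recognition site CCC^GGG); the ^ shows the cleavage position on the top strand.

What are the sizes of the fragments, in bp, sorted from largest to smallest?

26, 17, 17, 14, 10, 8, 7 bp

PvuII sites (CAGCTG) start at positions 5, 32, 58, 83.
PvuII cuts after base 3 of each site, so after positions 7, 34, 60, 85.
SmaI sites (CCCGGG) start at positions 22, 75.
SmaI cuts after base 3 of each site, so after positions 24, 77.
Combined cut positions: 7, 24, 34, 60, 77, 85.
Linear molecule, 6 cuts → 7 fragments:
  1–7 → 7 bp
  8–24 → 17 bp
  25–34 → 10 bp
  35–60 → 26 bp
  61–77 → 17 bp
  78–85 → 8 bp
  86–99 → 14 bp
Sorted largest to smallest: 26, 17, 17, 14, 10, 8, 7 bp.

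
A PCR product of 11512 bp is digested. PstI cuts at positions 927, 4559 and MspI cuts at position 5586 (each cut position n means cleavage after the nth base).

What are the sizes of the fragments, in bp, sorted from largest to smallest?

Combined cut positions (sorted): 927, 4559, 5586.
Linear molecule, 3 cuts → 4 fragments:
  927 − 0 = 927 bp
  4559 − 927 = 3632 bp
  5586 − 4559 = 1027 bp
  11512 − 5586 = 5926 bp
Sorted largest to smallest: 5926, 3632, 1027, 927 bp.

5926, 3632, 1027, 927 bp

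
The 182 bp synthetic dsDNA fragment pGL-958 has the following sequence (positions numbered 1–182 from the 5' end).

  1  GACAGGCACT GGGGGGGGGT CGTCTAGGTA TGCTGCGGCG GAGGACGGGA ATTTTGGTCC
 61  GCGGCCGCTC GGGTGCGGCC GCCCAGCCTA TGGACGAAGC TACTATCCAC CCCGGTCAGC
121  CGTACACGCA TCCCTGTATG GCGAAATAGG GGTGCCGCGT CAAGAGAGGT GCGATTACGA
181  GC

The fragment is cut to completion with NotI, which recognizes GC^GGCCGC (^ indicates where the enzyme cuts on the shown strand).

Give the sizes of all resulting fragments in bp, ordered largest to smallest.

NotI sites (GCGGCCGC) start at positions 61, 75.
NotI cuts after base 2 of each site, so after positions 62, 76.
Linear molecule, 2 cuts → 3 fragments:
  1–62 → 62 bp
  63–76 → 14 bp
  77–182 → 106 bp
Sorted largest to smallest: 106, 62, 14 bp.

106, 62, 14 bp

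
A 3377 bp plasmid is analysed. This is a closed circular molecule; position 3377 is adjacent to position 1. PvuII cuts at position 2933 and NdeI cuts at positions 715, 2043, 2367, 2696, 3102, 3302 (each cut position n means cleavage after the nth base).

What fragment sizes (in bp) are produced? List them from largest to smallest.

1328, 790, 329, 324, 237, 200, 169 bp

Combined cut positions (sorted): 715, 2043, 2367, 2696, 2933, 3102, 3302.
Circular molecule, 7 cuts → 7 fragments:
  2043 − 715 = 1328 bp
  2367 − 2043 = 324 bp
  2696 − 2367 = 329 bp
  2933 − 2696 = 237 bp
  3102 − 2933 = 169 bp
  3302 − 3102 = 200 bp
  wrap: 3377 − 3302 + 715 = 790 bp
Sorted largest to smallest: 1328, 790, 329, 324, 237, 200, 169 bp.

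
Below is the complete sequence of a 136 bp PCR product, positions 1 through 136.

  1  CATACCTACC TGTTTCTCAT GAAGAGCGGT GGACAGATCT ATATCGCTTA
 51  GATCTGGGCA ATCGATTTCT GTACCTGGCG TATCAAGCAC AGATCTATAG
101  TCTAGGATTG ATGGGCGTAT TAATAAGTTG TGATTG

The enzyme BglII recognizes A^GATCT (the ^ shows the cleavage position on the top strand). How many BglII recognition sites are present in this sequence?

3

AGATCT occurs starting at positions 35, 50, 91.
BglII cuts at 3 sites.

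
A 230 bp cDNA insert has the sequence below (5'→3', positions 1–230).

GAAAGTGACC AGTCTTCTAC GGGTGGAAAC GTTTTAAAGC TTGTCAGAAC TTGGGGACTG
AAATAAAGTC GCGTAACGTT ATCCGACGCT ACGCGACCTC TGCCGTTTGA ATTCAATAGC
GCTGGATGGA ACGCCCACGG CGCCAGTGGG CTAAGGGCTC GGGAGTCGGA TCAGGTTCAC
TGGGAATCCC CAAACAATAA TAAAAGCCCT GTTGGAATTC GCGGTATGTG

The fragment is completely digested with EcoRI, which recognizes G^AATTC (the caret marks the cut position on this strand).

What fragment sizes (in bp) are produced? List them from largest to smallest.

EcoRI sites (GAATTC) start at positions 109, 215.
EcoRI cuts after the first base of each site, so after positions 109, 215.
Linear molecule, 2 cuts → 3 fragments:
  1–109 → 109 bp
  110–215 → 106 bp
  216–230 → 15 bp
Sorted largest to smallest: 109, 106, 15 bp.

109, 106, 15 bp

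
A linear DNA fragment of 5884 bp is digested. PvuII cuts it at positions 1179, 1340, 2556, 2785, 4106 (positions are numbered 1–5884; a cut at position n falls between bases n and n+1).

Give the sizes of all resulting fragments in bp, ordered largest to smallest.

Linear molecule, 5 cuts → 6 fragments:
  1179 − 0 = 1179 bp
  1340 − 1179 = 161 bp
  2556 − 1340 = 1216 bp
  2785 − 2556 = 229 bp
  4106 − 2785 = 1321 bp
  5884 − 4106 = 1778 bp
Sorted largest to smallest: 1778, 1321, 1216, 1179, 229, 161 bp.

1778, 1321, 1216, 1179, 229, 161 bp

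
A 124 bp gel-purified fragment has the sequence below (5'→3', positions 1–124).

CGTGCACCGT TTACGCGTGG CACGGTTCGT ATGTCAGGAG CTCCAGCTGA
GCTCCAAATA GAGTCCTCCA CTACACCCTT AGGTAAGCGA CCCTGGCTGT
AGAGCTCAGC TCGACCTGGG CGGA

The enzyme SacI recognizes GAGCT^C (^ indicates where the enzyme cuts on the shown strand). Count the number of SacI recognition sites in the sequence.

GAGCTC occurs starting at positions 38, 49, 102.
SacI cuts at 3 sites.

3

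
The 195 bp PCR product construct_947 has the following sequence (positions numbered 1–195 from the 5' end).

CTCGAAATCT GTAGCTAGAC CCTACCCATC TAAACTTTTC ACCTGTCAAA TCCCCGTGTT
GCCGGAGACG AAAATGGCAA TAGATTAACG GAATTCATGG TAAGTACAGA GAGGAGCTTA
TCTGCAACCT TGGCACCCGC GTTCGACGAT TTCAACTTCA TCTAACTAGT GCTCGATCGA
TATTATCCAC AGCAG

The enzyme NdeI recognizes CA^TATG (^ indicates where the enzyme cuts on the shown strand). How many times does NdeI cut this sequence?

0

No occurrence of CATATG is present in the sequence.
NdeI does not cut: 0 sites.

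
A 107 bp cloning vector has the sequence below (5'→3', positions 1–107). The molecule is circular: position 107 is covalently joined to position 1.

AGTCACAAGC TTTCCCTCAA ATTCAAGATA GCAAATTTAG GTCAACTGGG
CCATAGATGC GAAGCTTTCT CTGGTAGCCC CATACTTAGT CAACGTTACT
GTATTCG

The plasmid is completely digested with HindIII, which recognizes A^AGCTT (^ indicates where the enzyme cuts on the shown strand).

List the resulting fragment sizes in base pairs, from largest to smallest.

HindIII sites (AAGCTT) start at positions 7, 62.
HindIII cuts after the first base of each site, so after positions 7, 62.
Circular molecule, 2 cuts → 2 fragments:
  8–62 → 55 bp
  63–107 then 1–7 → 45 + 7 = 52 bp
Sorted largest to smallest: 55, 52 bp.

55, 52 bp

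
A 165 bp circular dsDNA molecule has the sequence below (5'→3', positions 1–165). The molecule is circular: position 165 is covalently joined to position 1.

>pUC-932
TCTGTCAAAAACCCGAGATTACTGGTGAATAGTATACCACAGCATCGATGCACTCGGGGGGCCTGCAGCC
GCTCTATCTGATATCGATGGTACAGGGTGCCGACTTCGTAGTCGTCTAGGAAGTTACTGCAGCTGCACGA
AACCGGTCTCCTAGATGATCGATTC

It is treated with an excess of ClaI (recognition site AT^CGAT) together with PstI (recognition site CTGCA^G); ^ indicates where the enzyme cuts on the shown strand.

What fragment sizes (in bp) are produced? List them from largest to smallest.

ClaI sites (ATCGAT) start at positions 44, 83, 158.
ClaI cuts after base 2 of each site, so after positions 45, 84, 159.
PstI sites (CTGCAG) start at positions 63, 127.
PstI cuts after base 5 of each site (before the last base), so after positions 67, 131.
Combined cut positions: 45, 67, 84, 131, 159.
Circular molecule, 5 cuts → 5 fragments:
  46–67 → 22 bp
  68–84 → 17 bp
  85–131 → 47 bp
  132–159 → 28 bp
  160–165 then 1–45 → 6 + 45 = 51 bp
Sorted largest to smallest: 51, 47, 28, 22, 17 bp.

51, 47, 28, 22, 17 bp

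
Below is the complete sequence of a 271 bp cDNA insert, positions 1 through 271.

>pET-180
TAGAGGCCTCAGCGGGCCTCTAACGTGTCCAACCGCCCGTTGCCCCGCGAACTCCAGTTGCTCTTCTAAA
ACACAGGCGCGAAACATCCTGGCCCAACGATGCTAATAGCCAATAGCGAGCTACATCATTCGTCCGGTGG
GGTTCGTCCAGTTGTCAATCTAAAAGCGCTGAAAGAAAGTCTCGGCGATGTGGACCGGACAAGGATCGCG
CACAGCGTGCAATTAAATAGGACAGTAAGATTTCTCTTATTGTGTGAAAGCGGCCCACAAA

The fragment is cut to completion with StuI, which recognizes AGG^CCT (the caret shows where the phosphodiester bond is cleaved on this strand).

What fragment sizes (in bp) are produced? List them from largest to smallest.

265, 6 bp

The StuI site (AGGCCT) starts at position 4.
StuI cuts after base 3 of each site, so after position 6.
Linear molecule, 1 cut → 2 fragments:
  1–6 → 6 bp
  7–271 → 265 bp
Sorted largest to smallest: 265, 6 bp.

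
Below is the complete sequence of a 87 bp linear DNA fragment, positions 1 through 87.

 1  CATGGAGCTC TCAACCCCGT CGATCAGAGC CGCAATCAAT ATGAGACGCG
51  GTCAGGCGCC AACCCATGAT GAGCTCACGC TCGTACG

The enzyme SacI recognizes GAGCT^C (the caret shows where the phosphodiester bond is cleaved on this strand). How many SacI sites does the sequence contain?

2

GAGCTC occurs starting at positions 5, 71.
SacI cuts at 2 sites.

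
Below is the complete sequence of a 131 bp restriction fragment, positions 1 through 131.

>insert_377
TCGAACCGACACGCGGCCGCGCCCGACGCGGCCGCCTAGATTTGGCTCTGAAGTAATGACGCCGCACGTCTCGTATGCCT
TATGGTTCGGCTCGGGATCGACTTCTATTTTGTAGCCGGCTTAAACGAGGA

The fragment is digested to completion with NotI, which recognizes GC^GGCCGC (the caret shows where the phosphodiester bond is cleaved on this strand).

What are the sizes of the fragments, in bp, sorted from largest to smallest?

NotI sites (GCGGCCGC) start at positions 13, 28.
NotI cuts after base 2 of each site, so after positions 14, 29.
Linear molecule, 2 cuts → 3 fragments:
  1–14 → 14 bp
  15–29 → 15 bp
  30–131 → 102 bp
Sorted largest to smallest: 102, 15, 14 bp.

102, 15, 14 bp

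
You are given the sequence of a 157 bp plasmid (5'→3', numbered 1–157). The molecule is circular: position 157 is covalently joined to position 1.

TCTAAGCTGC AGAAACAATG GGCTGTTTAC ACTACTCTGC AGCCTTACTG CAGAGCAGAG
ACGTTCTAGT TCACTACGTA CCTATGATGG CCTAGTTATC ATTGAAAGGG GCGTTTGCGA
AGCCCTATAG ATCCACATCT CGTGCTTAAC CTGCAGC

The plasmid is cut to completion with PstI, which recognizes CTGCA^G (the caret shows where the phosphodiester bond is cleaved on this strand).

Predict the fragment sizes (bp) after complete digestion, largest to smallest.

PstI sites (CTGCAG) start at positions 7, 37, 48, 151.
PstI cuts after base 5 of each site (before the last base), so after positions 11, 41, 52, 155.
Circular molecule, 4 cuts → 4 fragments:
  12–41 → 30 bp
  42–52 → 11 bp
  53–155 → 103 bp
  156–157 then 1–11 → 2 + 11 = 13 bp
Sorted largest to smallest: 103, 30, 13, 11 bp.

103, 30, 13, 11 bp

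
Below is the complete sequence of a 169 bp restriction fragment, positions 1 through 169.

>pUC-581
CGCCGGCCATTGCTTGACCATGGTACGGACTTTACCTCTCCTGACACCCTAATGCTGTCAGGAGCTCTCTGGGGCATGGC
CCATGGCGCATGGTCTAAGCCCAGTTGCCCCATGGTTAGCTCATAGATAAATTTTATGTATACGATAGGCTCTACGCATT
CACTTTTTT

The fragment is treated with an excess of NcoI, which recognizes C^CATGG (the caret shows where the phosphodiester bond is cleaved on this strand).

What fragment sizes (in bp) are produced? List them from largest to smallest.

NcoI sites (CCATGG) start at positions 18, 81, 110.
NcoI cuts after the first base of each site, so after positions 18, 81, 110.
Linear molecule, 3 cuts → 4 fragments:
  1–18 → 18 bp
  19–81 → 63 bp
  82–110 → 29 bp
  111–169 → 59 bp
Sorted largest to smallest: 63, 59, 29, 18 bp.

63, 59, 29, 18 bp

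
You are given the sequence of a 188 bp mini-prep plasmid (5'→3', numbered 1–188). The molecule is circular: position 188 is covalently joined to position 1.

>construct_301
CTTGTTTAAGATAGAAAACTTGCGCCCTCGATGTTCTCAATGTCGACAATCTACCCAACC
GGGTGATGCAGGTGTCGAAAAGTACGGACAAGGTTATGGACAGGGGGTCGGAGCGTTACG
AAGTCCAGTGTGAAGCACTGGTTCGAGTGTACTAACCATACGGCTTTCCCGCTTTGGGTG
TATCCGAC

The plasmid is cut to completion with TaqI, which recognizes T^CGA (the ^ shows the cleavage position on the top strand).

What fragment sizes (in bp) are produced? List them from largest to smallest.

TaqI sites (TCGA) start at positions 28, 43, 75, 143.
TaqI cuts after the first base of each site, so after positions 28, 43, 75, 143.
Circular molecule, 4 cuts → 4 fragments:
  29–43 → 15 bp
  44–75 → 32 bp
  76–143 → 68 bp
  144–188 then 1–28 → 45 + 28 = 73 bp
Sorted largest to smallest: 73, 68, 32, 15 bp.

73, 68, 32, 15 bp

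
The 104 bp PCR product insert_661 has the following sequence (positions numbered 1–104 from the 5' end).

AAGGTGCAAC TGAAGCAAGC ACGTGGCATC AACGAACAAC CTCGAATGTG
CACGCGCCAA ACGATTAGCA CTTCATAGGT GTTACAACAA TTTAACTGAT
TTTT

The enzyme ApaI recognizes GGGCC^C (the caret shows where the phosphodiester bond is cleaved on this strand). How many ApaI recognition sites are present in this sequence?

No occurrence of GGGCCC is present in the sequence.
ApaI does not cut: 0 sites.

0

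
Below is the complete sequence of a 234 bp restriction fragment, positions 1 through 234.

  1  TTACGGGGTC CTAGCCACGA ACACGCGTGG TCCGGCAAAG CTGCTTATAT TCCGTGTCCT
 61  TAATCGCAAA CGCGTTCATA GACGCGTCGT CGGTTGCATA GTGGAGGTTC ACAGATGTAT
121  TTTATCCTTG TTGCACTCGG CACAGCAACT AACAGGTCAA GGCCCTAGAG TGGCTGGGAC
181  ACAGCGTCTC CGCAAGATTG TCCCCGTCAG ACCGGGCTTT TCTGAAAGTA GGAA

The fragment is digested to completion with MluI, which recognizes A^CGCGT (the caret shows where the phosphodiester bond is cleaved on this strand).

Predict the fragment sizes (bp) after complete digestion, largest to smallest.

MluI sites (ACGCGT) start at positions 23, 70, 82.
MluI cuts after the first base of each site, so after positions 23, 70, 82.
Linear molecule, 3 cuts → 4 fragments:
  1–23 → 23 bp
  24–70 → 47 bp
  71–82 → 12 bp
  83–234 → 152 bp
Sorted largest to smallest: 152, 47, 23, 12 bp.

152, 47, 23, 12 bp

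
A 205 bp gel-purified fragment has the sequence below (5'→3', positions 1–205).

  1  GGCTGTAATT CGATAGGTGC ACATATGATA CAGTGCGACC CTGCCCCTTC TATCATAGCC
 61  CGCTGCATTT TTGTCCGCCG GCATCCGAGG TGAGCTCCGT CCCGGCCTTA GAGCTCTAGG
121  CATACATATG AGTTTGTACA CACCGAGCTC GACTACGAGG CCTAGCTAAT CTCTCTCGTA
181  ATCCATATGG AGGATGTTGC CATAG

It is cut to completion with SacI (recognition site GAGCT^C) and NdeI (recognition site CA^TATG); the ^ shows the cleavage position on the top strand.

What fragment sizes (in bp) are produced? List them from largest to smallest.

SacI sites (GAGCTC) start at positions 92, 111, 145.
SacI cuts after base 5 of each site (before the last base), so after positions 96, 115, 149.
NdeI sites (CATATG) start at positions 22, 125, 184.
NdeI cuts after base 2 of each site, so after positions 23, 126, 185.
Combined cut positions: 23, 96, 115, 126, 149, 185.
Linear molecule, 6 cuts → 7 fragments:
  1–23 → 23 bp
  24–96 → 73 bp
  97–115 → 19 bp
  116–126 → 11 bp
  127–149 → 23 bp
  150–185 → 36 bp
  186–205 → 20 bp
Sorted largest to smallest: 73, 36, 23, 23, 20, 19, 11 bp.

73, 36, 23, 23, 20, 19, 11 bp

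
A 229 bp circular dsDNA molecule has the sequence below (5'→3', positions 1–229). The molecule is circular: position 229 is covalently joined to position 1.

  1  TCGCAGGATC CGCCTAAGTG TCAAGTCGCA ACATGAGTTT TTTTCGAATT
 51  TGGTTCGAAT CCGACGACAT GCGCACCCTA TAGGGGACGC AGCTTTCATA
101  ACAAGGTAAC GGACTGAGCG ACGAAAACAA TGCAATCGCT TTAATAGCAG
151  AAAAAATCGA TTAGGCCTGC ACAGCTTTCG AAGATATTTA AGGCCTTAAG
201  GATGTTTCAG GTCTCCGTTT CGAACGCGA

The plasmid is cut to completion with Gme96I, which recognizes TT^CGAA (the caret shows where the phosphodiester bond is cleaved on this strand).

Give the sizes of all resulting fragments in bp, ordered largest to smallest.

123, 53, 42, 11 bp

Gme96I sites (TTCGAA) start at positions 43, 54, 177, 219.
Gme96I cuts after base 2 of each site, so after positions 44, 55, 178, 220.
Circular molecule, 4 cuts → 4 fragments:
  45–55 → 11 bp
  56–178 → 123 bp
  179–220 → 42 bp
  221–229 then 1–44 → 9 + 44 = 53 bp
Sorted largest to smallest: 123, 53, 42, 11 bp.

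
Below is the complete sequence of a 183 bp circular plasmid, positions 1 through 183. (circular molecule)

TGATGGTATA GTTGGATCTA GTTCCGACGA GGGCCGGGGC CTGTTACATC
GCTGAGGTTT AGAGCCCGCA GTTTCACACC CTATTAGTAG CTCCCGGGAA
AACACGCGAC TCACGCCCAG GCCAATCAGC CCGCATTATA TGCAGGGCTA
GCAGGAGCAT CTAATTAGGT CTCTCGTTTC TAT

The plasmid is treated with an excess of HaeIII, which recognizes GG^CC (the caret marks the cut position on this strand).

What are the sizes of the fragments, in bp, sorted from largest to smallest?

95, 82, 6 bp

HaeIII sites (GGCC) start at positions 32, 38, 120.
HaeIII cuts after base 2 of each site, so after positions 33, 39, 121.
Circular molecule, 3 cuts → 3 fragments:
  34–39 → 6 bp
  40–121 → 82 bp
  122–183 then 1–33 → 62 + 33 = 95 bp
Sorted largest to smallest: 95, 82, 6 bp.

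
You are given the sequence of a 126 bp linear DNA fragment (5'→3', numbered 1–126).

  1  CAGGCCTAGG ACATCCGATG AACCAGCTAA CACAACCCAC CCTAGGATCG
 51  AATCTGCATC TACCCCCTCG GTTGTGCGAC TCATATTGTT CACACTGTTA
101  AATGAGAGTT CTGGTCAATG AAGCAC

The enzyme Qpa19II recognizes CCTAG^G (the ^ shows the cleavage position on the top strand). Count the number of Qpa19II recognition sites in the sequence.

2

CCTAGG occurs starting at positions 5, 41.
Qpa19II cuts at 2 sites.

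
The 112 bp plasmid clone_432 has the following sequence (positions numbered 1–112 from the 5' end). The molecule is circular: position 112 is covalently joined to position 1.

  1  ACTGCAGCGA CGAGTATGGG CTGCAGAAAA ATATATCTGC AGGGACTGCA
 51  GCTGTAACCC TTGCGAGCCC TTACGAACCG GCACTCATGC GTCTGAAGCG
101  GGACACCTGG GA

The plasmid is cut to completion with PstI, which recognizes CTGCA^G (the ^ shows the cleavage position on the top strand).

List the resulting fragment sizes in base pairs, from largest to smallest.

PstI sites (CTGCAG) start at positions 2, 21, 37, 46.
PstI cuts after base 5 of each site (before the last base), so after positions 6, 25, 41, 50.
Circular molecule, 4 cuts → 4 fragments:
  7–25 → 19 bp
  26–41 → 16 bp
  42–50 → 9 bp
  51–112 then 1–6 → 62 + 6 = 68 bp
Sorted largest to smallest: 68, 19, 16, 9 bp.

68, 19, 16, 9 bp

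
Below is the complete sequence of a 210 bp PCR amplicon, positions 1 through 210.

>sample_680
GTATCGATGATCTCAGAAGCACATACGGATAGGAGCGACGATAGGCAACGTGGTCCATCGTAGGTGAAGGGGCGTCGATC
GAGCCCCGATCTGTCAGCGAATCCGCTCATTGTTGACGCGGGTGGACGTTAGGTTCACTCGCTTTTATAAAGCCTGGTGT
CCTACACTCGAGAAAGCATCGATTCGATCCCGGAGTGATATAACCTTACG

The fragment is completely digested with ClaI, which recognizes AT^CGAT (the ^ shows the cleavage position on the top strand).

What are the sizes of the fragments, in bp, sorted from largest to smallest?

175, 31, 4 bp

ClaI sites (ATCGAT) start at positions 3, 178.
ClaI cuts after base 2 of each site, so after positions 4, 179.
Linear molecule, 2 cuts → 3 fragments:
  1–4 → 4 bp
  5–179 → 175 bp
  180–210 → 31 bp
Sorted largest to smallest: 175, 31, 4 bp.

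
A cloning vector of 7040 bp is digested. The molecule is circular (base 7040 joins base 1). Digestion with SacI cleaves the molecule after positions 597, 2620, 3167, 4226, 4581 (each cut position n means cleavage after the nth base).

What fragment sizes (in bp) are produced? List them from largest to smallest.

3056, 2023, 1059, 547, 355 bp

Circular molecule, 5 cuts → 5 fragments:
  2620 − 597 = 2023 bp
  3167 − 2620 = 547 bp
  4226 − 3167 = 1059 bp
  4581 − 4226 = 355 bp
  wrap: 7040 − 4581 + 597 = 3056 bp
Sorted largest to smallest: 3056, 2023, 1059, 547, 355 bp.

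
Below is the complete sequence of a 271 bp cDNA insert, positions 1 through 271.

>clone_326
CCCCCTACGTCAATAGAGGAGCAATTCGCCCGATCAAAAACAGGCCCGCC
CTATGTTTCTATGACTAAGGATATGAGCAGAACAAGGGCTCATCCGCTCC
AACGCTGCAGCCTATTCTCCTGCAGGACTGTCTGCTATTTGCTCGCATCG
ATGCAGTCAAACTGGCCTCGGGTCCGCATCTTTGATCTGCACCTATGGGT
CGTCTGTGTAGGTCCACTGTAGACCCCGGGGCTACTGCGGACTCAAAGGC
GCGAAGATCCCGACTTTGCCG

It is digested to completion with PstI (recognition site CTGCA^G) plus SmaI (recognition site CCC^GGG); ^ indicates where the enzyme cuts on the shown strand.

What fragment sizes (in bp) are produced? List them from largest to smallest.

109, 103, 44, 15 bp

PstI sites (CTGCAG) start at positions 105, 120.
PstI cuts after base 5 of each site (before the last base), so after positions 109, 124.
The SmaI site (CCCGGG) starts at position 225.
SmaI cuts after base 3 of each site, so after position 227.
Combined cut positions: 109, 124, 227.
Linear molecule, 3 cuts → 4 fragments:
  1–109 → 109 bp
  110–124 → 15 bp
  125–227 → 103 bp
  228–271 → 44 bp
Sorted largest to smallest: 109, 103, 44, 15 bp.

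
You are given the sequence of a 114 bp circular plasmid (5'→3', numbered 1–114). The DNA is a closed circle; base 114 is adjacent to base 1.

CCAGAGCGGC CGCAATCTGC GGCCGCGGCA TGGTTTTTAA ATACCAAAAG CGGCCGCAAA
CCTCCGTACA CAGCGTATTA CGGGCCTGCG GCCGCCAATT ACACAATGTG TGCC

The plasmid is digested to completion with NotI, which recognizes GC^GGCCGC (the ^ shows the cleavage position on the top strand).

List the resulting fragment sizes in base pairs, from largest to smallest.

38, 32, 31, 13 bp

NotI sites (GCGGCCGC) start at positions 6, 19, 50, 88.
NotI cuts after base 2 of each site, so after positions 7, 20, 51, 89.
Circular molecule, 4 cuts → 4 fragments:
  8–20 → 13 bp
  21–51 → 31 bp
  52–89 → 38 bp
  90–114 then 1–7 → 25 + 7 = 32 bp
Sorted largest to smallest: 38, 32, 31, 13 bp.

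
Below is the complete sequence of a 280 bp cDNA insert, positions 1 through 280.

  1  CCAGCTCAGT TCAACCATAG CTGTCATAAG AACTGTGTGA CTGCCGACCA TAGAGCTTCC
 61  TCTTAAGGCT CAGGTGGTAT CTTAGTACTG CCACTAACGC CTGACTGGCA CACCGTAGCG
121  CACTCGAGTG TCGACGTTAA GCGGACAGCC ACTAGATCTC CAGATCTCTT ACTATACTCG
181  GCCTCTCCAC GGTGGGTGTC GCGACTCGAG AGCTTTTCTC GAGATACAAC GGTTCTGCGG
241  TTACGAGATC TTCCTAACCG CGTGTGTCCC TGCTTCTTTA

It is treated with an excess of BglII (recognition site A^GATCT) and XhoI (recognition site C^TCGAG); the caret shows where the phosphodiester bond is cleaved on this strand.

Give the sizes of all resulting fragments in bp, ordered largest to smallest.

123, 43, 34, 31, 28, 13, 8 bp

BglII sites (AGATCT) start at positions 154, 162, 246.
BglII cuts after the first base of each site, so after positions 154, 162, 246.
XhoI sites (CTCGAG) start at positions 123, 205, 218.
XhoI cuts after the first base of each site, so after positions 123, 205, 218.
Combined cut positions: 123, 154, 162, 205, 218, 246.
Linear molecule, 6 cuts → 7 fragments:
  1–123 → 123 bp
  124–154 → 31 bp
  155–162 → 8 bp
  163–205 → 43 bp
  206–218 → 13 bp
  219–246 → 28 bp
  247–280 → 34 bp
Sorted largest to smallest: 123, 43, 34, 31, 28, 13, 8 bp.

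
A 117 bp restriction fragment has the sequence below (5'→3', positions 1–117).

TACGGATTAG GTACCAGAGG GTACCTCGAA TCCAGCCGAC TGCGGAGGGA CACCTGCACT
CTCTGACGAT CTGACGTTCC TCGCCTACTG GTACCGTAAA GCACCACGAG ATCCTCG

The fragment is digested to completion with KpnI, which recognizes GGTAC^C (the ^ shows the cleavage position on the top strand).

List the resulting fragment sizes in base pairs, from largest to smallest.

KpnI sites (GGTACC) start at positions 10, 20, 90.
KpnI cuts after base 5 of each site (before the last base), so after positions 14, 24, 94.
Linear molecule, 3 cuts → 4 fragments:
  1–14 → 14 bp
  15–24 → 10 bp
  25–94 → 70 bp
  95–117 → 23 bp
Sorted largest to smallest: 70, 23, 14, 10 bp.

70, 23, 14, 10 bp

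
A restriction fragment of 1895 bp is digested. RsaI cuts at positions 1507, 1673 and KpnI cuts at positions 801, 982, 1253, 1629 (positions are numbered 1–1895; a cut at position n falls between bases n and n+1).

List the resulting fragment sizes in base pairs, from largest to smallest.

801, 271, 254, 222, 181, 122, 44 bp

Combined cut positions (sorted): 801, 982, 1253, 1507, 1629, 1673.
Linear molecule, 6 cuts → 7 fragments:
  801 − 0 = 801 bp
  982 − 801 = 181 bp
  1253 − 982 = 271 bp
  1507 − 1253 = 254 bp
  1629 − 1507 = 122 bp
  1673 − 1629 = 44 bp
  1895 − 1673 = 222 bp
Sorted largest to smallest: 801, 271, 254, 222, 181, 122, 44 bp.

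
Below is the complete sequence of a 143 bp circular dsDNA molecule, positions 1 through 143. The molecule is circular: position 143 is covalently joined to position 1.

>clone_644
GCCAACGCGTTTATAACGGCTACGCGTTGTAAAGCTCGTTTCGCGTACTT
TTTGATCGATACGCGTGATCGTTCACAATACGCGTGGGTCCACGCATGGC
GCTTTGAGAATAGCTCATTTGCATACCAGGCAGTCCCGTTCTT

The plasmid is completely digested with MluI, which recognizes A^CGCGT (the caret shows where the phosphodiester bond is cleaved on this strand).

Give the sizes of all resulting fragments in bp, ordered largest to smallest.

MluI sites (ACGCGT) start at positions 5, 22, 61, 80.
MluI cuts after the first base of each site, so after positions 5, 22, 61, 80.
Circular molecule, 4 cuts → 4 fragments:
  6–22 → 17 bp
  23–61 → 39 bp
  62–80 → 19 bp
  81–143 then 1–5 → 63 + 5 = 68 bp
Sorted largest to smallest: 68, 39, 19, 17 bp.

68, 39, 19, 17 bp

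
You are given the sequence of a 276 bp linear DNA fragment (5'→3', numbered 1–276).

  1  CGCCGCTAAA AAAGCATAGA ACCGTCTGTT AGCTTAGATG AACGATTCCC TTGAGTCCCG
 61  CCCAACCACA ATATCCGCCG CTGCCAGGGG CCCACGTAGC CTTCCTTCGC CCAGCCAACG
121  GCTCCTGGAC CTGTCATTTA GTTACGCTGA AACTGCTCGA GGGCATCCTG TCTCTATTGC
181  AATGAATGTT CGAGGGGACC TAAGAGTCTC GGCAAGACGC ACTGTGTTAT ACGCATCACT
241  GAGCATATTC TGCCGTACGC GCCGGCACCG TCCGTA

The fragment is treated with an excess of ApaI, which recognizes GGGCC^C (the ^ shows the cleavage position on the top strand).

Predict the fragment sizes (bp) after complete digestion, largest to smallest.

The ApaI site (GGGCCC) starts at position 88.
ApaI cuts after base 5 of each site (before the last base), so after position 92.
Linear molecule, 1 cut → 2 fragments:
  1–92 → 92 bp
  93–276 → 184 bp
Sorted largest to smallest: 184, 92 bp.

184, 92 bp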